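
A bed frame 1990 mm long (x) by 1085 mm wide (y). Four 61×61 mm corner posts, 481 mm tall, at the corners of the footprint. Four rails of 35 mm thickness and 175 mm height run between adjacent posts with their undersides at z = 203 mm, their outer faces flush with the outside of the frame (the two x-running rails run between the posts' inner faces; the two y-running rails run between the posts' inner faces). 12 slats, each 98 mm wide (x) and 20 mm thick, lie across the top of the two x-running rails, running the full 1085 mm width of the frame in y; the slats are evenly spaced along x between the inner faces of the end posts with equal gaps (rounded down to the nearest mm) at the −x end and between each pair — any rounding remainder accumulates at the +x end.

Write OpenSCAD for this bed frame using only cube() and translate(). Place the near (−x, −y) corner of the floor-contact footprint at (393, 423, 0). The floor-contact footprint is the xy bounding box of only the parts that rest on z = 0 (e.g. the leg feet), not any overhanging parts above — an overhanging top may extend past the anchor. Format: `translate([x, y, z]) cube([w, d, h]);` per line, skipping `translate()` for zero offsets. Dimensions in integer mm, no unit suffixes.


translate([393, 423, 0]) cube([61, 61, 481]);
translate([393, 1447, 0]) cube([61, 61, 481]);
translate([2322, 423, 0]) cube([61, 61, 481]);
translate([2322, 1447, 0]) cube([61, 61, 481]);
translate([454, 423, 203]) cube([1868, 35, 175]);
translate([454, 1473, 203]) cube([1868, 35, 175]);
translate([393, 484, 203]) cube([35, 963, 175]);
translate([2348, 484, 203]) cube([35, 963, 175]);
translate([507, 423, 378]) cube([98, 1085, 20]);
translate([658, 423, 378]) cube([98, 1085, 20]);
translate([809, 423, 378]) cube([98, 1085, 20]);
translate([960, 423, 378]) cube([98, 1085, 20]);
translate([1111, 423, 378]) cube([98, 1085, 20]);
translate([1262, 423, 378]) cube([98, 1085, 20]);
translate([1413, 423, 378]) cube([98, 1085, 20]);
translate([1564, 423, 378]) cube([98, 1085, 20]);
translate([1715, 423, 378]) cube([98, 1085, 20]);
translate([1866, 423, 378]) cube([98, 1085, 20]);
translate([2017, 423, 378]) cube([98, 1085, 20]);
translate([2168, 423, 378]) cube([98, 1085, 20]);


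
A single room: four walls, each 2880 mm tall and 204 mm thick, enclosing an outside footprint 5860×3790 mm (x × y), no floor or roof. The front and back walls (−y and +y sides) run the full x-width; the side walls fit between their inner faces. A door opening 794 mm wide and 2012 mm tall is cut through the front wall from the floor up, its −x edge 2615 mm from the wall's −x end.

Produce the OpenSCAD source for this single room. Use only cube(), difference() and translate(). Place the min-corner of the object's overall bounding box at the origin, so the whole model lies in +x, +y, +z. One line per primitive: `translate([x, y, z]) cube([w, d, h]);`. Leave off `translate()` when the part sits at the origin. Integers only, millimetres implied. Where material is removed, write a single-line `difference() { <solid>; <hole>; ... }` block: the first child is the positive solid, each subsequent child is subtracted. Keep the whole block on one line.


difference() { cube([5860, 204, 2880]); translate([2615, 0, 0]) cube([794, 204, 2012]); }
translate([0, 3586, 0]) cube([5860, 204, 2880]);
translate([0, 204, 0]) cube([204, 3382, 2880]);
translate([5656, 204, 0]) cube([204, 3382, 2880]);


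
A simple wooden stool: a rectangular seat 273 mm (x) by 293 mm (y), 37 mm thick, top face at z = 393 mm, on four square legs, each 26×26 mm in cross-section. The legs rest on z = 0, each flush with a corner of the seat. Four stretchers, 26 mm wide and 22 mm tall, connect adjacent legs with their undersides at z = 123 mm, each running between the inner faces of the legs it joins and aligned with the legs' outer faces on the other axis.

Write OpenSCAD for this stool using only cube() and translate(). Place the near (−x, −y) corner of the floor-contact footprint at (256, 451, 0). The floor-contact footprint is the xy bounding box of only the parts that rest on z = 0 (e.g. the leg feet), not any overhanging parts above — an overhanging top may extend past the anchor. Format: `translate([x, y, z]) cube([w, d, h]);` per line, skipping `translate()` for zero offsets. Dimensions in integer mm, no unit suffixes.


translate([256, 451, 356]) cube([273, 293, 37]);
translate([256, 451, 0]) cube([26, 26, 356]);
translate([503, 451, 0]) cube([26, 26, 356]);
translate([256, 718, 0]) cube([26, 26, 356]);
translate([503, 718, 0]) cube([26, 26, 356]);
translate([282, 451, 123]) cube([221, 26, 22]);
translate([282, 718, 123]) cube([221, 26, 22]);
translate([256, 477, 123]) cube([26, 241, 22]);
translate([503, 477, 123]) cube([26, 241, 22]);


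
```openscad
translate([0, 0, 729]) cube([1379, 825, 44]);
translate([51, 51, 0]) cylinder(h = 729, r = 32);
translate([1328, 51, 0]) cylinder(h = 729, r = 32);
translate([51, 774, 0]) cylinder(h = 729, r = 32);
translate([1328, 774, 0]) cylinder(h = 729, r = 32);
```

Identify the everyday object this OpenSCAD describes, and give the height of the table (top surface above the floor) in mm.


A table. The table height is 773 mm.

A 1379×825×44 slab sits at z = 729 on four Ø64 mm round legs — a table. The top surface is at 729 + 44 = 773 mm.


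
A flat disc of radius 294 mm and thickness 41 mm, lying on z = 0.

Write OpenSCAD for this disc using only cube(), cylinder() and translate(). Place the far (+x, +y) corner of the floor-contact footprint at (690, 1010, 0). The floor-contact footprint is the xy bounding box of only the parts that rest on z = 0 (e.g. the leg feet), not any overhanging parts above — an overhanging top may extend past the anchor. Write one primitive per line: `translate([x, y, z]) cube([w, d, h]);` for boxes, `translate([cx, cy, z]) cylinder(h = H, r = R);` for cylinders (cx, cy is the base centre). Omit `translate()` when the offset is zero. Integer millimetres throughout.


translate([396, 716, 0]) cylinder(h = 41, r = 294);


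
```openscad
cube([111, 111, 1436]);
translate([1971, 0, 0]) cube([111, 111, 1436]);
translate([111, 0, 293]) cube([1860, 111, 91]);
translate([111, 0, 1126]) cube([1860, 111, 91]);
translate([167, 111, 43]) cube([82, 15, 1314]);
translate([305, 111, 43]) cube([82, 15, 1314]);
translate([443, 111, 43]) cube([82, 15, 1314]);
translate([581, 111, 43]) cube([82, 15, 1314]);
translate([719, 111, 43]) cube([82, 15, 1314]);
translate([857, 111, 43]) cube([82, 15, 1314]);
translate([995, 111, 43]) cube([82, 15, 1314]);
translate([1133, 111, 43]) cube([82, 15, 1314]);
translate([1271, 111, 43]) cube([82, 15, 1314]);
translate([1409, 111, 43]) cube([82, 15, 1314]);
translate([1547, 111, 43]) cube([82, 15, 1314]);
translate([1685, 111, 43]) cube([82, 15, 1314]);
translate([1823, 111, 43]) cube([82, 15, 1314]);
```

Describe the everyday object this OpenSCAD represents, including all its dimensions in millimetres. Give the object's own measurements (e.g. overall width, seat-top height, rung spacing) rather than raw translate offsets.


A fence section. Two 111×111 mm posts, 1436 mm tall, stand on the floor with a clear span of 1860 mm between their inner faces. Two horizontal rails of 111×91 mm section span the gap between the posts with their undersides at z = 293 mm and z = 1126 mm, flush with the posts' −y face. 13 pickets, each 82 mm wide, 15 mm thick and 1314 mm tall, are fixed to the +y face of the rails with their bottoms at z = 43 mm, spaced across the span with a 56 mm gap after the −x post and between neighbouring pickets, with 66 mm left before the +x post.


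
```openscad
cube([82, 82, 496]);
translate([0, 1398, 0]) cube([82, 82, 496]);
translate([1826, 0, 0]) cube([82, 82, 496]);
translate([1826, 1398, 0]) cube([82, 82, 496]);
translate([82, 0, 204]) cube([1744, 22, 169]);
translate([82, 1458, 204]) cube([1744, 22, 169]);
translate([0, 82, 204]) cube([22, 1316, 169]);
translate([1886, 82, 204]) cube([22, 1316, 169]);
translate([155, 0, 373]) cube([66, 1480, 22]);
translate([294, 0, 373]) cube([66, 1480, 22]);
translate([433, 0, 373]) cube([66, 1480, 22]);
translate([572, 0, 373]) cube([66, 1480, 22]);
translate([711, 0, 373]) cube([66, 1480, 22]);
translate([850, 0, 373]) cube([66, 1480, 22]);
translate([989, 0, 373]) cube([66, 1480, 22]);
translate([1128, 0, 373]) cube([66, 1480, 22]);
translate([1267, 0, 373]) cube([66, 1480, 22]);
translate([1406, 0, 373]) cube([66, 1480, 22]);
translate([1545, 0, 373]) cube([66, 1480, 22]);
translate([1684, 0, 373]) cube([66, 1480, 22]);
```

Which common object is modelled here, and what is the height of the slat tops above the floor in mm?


A bed frame. The slat-top height is 395 mm.

Four posts, four rails, and a row of slats — a bed frame. Slats sit on the rails at z = 204 + 169 = 373; with slat thickness 22, the top is 395 mm.


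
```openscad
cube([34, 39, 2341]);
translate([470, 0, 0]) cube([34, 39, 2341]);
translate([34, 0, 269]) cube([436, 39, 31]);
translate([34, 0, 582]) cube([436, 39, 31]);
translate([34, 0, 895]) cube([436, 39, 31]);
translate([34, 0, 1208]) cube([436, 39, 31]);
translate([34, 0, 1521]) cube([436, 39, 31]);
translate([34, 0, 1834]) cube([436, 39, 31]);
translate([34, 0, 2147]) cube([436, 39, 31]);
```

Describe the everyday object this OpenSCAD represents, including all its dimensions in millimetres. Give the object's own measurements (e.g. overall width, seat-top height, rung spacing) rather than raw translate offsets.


A straight ladder. Two 34×39 mm vertical rails, 2341 mm tall, stand 504 mm apart (outside-to-outside) with their front faces coplanar on the −y side. 7 rungs, each 39 mm deep and 31 mm tall, span between the inner faces of the rails, front faces flush with the rails. The lowest rung's underside is at z = 269 mm and rungs are spaced 313 mm apart (underside to underside).


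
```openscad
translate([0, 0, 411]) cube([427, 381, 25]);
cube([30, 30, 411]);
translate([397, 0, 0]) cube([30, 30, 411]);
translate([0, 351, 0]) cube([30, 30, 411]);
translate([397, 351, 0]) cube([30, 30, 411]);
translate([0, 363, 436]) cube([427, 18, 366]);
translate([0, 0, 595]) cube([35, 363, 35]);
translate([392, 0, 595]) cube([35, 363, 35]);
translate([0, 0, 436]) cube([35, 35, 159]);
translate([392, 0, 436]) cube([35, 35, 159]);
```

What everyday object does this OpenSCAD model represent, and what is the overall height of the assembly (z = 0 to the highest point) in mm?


A chair. The overall height is 802 mm.

A slab on four corner posts with a tall panel at the back — a chair. The seat slab sits at z = 411 with thickness 25, and the 366 mm backrest starts at the seat top, so the overall height is 411 + 25 + 366 = 802 mm.


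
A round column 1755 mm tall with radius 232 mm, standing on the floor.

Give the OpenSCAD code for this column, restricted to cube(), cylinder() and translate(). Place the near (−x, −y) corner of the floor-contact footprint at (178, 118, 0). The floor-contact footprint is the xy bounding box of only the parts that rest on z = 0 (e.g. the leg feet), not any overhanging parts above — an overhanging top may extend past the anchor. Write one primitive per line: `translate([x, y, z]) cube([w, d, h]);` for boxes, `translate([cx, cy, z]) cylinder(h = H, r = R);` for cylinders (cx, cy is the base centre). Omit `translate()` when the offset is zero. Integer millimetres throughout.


translate([410, 350, 0]) cylinder(h = 1755, r = 232);


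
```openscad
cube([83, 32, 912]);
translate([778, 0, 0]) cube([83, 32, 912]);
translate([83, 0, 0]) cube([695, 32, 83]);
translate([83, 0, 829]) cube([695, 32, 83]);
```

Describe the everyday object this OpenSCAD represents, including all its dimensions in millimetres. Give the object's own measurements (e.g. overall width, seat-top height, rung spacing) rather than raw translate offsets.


A rectangular picture frame lying in the x–z plane (depth along y). The opening is 695 mm wide (x) by 746 mm tall (z), surrounded by a border 83 mm wide on all four sides. The frame is 32 mm deep and is made of two full-height vertical stiles with two horizontal rails fitted between them.


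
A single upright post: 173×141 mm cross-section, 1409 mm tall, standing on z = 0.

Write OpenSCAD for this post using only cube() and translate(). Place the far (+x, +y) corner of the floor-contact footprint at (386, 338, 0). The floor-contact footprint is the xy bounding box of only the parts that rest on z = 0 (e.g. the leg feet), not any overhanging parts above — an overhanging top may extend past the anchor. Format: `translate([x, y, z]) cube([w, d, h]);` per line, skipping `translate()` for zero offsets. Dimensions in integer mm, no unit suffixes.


translate([213, 197, 0]) cube([173, 141, 1409]);


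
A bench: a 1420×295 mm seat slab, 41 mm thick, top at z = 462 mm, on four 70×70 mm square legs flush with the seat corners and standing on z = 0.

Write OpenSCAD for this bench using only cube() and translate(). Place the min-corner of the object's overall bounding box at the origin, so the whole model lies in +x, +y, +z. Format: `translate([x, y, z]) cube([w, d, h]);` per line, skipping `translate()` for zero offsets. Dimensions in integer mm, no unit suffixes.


translate([0, 0, 421]) cube([1420, 295, 41]);
cube([70, 70, 421]);
translate([0, 225, 0]) cube([70, 70, 421]);
translate([1350, 0, 0]) cube([70, 70, 421]);
translate([1350, 225, 0]) cube([70, 70, 421]);


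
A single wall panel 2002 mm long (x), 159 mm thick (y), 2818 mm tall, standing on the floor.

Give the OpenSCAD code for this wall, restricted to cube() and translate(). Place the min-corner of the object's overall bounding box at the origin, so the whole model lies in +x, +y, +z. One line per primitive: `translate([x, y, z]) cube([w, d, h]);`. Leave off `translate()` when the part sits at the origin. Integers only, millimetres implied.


cube([2002, 159, 2818]);


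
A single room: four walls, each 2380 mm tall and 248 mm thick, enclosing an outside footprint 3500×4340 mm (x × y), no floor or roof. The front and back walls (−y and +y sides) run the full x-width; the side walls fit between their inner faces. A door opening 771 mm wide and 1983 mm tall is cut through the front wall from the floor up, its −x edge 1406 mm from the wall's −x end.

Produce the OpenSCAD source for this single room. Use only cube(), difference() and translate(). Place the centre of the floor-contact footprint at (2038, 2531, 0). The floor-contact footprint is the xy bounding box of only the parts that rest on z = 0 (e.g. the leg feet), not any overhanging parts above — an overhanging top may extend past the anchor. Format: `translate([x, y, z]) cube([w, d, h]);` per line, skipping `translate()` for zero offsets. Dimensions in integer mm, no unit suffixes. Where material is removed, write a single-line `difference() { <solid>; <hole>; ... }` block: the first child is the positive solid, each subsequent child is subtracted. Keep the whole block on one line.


difference() { translate([288, 361, 0]) cube([3500, 248, 2380]); translate([1694, 361, 0]) cube([771, 248, 1983]); }
translate([288, 4453, 0]) cube([3500, 248, 2380]);
translate([288, 609, 0]) cube([248, 3844, 2380]);
translate([3540, 609, 0]) cube([248, 3844, 2380]);


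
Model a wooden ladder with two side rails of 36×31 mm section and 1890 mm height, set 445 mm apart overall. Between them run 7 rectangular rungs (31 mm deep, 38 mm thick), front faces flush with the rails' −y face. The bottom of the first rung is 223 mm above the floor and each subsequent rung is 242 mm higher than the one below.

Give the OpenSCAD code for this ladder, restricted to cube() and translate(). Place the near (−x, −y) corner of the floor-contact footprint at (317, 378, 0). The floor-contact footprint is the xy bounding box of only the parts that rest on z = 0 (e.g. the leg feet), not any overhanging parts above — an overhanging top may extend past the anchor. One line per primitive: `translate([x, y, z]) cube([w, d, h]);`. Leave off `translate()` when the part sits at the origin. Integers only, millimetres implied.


translate([317, 378, 0]) cube([36, 31, 1890]);
translate([726, 378, 0]) cube([36, 31, 1890]);
translate([353, 378, 223]) cube([373, 31, 38]);
translate([353, 378, 465]) cube([373, 31, 38]);
translate([353, 378, 707]) cube([373, 31, 38]);
translate([353, 378, 949]) cube([373, 31, 38]);
translate([353, 378, 1191]) cube([373, 31, 38]);
translate([353, 378, 1433]) cube([373, 31, 38]);
translate([353, 378, 1675]) cube([373, 31, 38]);


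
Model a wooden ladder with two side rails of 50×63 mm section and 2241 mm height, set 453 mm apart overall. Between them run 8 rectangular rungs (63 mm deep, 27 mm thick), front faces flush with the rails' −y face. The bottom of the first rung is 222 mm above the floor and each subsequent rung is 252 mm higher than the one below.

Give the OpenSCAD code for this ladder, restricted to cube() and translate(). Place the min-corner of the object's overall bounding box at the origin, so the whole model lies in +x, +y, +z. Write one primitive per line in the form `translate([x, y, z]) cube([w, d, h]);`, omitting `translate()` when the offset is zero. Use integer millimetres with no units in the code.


cube([50, 63, 2241]);
translate([403, 0, 0]) cube([50, 63, 2241]);
translate([50, 0, 222]) cube([353, 63, 27]);
translate([50, 0, 474]) cube([353, 63, 27]);
translate([50, 0, 726]) cube([353, 63, 27]);
translate([50, 0, 978]) cube([353, 63, 27]);
translate([50, 0, 1230]) cube([353, 63, 27]);
translate([50, 0, 1482]) cube([353, 63, 27]);
translate([50, 0, 1734]) cube([353, 63, 27]);
translate([50, 0, 1986]) cube([353, 63, 27]);


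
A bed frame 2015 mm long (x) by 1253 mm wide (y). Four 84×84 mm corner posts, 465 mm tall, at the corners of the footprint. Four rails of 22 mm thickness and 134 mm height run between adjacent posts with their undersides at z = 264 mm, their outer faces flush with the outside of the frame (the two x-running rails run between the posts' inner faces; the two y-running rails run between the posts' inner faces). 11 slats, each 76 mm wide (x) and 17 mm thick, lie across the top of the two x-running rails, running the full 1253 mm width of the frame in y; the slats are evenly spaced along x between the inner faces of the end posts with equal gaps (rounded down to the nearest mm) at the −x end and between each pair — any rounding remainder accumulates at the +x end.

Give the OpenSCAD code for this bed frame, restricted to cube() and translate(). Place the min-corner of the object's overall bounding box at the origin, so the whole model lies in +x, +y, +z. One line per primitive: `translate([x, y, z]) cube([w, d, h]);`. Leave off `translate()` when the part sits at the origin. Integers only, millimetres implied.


cube([84, 84, 465]);
translate([0, 1169, 0]) cube([84, 84, 465]);
translate([1931, 0, 0]) cube([84, 84, 465]);
translate([1931, 1169, 0]) cube([84, 84, 465]);
translate([84, 0, 264]) cube([1847, 22, 134]);
translate([84, 1231, 264]) cube([1847, 22, 134]);
translate([0, 84, 264]) cube([22, 1085, 134]);
translate([1993, 84, 264]) cube([22, 1085, 134]);
translate([168, 0, 398]) cube([76, 1253, 17]);
translate([328, 0, 398]) cube([76, 1253, 17]);
translate([488, 0, 398]) cube([76, 1253, 17]);
translate([648, 0, 398]) cube([76, 1253, 17]);
translate([808, 0, 398]) cube([76, 1253, 17]);
translate([968, 0, 398]) cube([76, 1253, 17]);
translate([1128, 0, 398]) cube([76, 1253, 17]);
translate([1288, 0, 398]) cube([76, 1253, 17]);
translate([1448, 0, 398]) cube([76, 1253, 17]);
translate([1608, 0, 398]) cube([76, 1253, 17]);
translate([1768, 0, 398]) cube([76, 1253, 17]);


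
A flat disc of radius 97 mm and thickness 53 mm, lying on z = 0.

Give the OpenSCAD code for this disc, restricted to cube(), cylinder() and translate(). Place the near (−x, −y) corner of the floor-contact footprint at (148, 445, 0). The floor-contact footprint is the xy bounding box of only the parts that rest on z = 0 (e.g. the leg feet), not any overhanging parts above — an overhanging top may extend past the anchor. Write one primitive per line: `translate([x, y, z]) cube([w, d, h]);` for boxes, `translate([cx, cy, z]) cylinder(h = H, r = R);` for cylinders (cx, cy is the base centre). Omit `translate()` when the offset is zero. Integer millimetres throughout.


translate([245, 542, 0]) cylinder(h = 53, r = 97);


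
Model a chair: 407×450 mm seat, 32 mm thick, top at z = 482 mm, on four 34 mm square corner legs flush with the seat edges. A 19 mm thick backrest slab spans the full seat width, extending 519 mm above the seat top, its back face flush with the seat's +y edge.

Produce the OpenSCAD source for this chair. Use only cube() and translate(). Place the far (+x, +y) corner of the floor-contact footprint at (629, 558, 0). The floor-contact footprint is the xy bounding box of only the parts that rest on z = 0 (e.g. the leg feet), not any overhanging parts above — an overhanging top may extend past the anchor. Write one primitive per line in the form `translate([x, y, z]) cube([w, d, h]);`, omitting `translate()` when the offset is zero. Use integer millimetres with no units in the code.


// leg_h = 482 - 32 = 450
translate([222, 108, 450]) cube([407, 450, 32]);
translate([222, 108, 0]) cube([34, 34, 450]);
translate([595, 108, 0]) cube([34, 34, 450]);
translate([222, 524, 0]) cube([34, 34, 450]);
translate([595, 524, 0]) cube([34, 34, 450]);
translate([222, 539, 482]) cube([407, 19, 519]);


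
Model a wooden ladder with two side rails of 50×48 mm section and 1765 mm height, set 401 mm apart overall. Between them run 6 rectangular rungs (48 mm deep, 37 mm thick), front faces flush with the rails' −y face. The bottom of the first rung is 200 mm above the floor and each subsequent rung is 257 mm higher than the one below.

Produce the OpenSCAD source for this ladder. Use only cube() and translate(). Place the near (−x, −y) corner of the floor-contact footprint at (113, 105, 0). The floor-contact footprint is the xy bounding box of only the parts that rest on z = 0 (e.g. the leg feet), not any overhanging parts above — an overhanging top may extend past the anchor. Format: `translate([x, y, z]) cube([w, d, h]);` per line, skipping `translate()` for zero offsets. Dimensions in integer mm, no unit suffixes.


// rung span = 401 - 2*50 = 301
// rung[k] z = 200 + k*257
translate([113, 105, 0]) cube([50, 48, 1765]);
translate([464, 105, 0]) cube([50, 48, 1765]);
translate([163, 105, 200]) cube([301, 48, 37]);
translate([163, 105, 457]) cube([301, 48, 37]);
translate([163, 105, 714]) cube([301, 48, 37]);
translate([163, 105, 971]) cube([301, 48, 37]);
translate([163, 105, 1228]) cube([301, 48, 37]);
translate([163, 105, 1485]) cube([301, 48, 37]);


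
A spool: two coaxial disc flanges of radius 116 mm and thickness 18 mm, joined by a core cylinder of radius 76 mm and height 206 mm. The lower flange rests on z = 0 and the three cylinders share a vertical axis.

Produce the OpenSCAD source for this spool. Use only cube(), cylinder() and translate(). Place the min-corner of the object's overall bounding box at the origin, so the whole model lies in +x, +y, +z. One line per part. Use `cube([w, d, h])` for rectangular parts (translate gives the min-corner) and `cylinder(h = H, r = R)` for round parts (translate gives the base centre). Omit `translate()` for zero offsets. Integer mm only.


translate([116, 116, 0]) cylinder(h = 18, r = 116);
translate([116, 116, 18]) cylinder(h = 206, r = 76);
translate([116, 116, 224]) cylinder(h = 18, r = 116);


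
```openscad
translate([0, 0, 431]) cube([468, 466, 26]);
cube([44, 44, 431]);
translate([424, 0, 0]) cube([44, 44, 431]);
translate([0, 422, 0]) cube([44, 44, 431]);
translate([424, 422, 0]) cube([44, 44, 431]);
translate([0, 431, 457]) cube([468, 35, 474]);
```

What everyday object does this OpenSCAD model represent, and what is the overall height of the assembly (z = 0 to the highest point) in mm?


A chair. The overall height is 931 mm.

A slab on four corner posts with a tall panel at the back — a chair. The seat slab sits at z = 431 with thickness 26, and the 474 mm backrest starts at the seat top, so the overall height is 431 + 26 + 474 = 931 mm.


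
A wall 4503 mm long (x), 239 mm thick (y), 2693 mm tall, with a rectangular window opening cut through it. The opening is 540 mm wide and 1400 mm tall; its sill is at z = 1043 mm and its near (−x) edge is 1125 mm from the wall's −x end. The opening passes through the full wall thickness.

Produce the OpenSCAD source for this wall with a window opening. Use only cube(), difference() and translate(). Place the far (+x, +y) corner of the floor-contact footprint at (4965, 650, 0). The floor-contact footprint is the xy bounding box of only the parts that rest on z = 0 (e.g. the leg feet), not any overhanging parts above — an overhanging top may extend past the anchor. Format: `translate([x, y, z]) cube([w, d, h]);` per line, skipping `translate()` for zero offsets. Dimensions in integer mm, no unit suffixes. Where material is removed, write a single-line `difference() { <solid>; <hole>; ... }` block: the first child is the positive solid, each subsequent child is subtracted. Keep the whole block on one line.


difference() { translate([462, 411, 0]) cube([4503, 239, 2693]); translate([1587, 411, 1043]) cube([540, 239, 1400]); }


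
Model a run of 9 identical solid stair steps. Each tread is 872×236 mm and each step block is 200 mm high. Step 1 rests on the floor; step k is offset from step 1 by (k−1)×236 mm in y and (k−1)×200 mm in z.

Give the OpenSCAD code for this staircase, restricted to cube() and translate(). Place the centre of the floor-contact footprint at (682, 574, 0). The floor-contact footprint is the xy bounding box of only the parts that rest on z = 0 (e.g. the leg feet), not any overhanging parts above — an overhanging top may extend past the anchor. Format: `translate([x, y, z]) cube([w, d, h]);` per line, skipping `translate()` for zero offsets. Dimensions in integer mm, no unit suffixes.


translate([246, 456, 0]) cube([872, 236, 200]);
translate([246, 692, 200]) cube([872, 236, 200]);
translate([246, 928, 400]) cube([872, 236, 200]);
translate([246, 1164, 600]) cube([872, 236, 200]);
translate([246, 1400, 800]) cube([872, 236, 200]);
translate([246, 1636, 1000]) cube([872, 236, 200]);
translate([246, 1872, 1200]) cube([872, 236, 200]);
translate([246, 2108, 1400]) cube([872, 236, 200]);
translate([246, 2344, 1600]) cube([872, 236, 200]);


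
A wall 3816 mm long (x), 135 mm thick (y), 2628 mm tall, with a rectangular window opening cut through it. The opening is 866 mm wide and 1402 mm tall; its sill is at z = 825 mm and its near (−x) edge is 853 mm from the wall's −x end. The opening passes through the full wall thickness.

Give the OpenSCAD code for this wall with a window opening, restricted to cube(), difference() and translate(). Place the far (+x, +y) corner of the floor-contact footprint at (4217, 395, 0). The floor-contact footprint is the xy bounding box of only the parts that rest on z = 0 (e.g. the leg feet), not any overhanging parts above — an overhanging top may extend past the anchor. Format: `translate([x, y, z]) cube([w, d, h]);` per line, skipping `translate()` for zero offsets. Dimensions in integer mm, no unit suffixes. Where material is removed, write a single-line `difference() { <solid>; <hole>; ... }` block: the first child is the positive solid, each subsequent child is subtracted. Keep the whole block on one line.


difference() { translate([401, 260, 0]) cube([3816, 135, 2628]); translate([1254, 260, 825]) cube([866, 135, 1402]); }


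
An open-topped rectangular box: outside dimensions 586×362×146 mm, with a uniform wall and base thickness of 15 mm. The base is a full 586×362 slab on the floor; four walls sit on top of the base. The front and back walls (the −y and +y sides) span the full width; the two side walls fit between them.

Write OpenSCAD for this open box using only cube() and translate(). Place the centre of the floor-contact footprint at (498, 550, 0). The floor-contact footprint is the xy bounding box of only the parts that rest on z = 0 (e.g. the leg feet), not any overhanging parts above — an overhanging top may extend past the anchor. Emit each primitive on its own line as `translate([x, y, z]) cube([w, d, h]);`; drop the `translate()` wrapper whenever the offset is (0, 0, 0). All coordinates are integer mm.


translate([205, 369, 0]) cube([586, 362, 15]);
translate([205, 369, 15]) cube([586, 15, 131]);
translate([205, 716, 15]) cube([586, 15, 131]);
translate([205, 384, 15]) cube([15, 332, 131]);
translate([776, 384, 15]) cube([15, 332, 131]);


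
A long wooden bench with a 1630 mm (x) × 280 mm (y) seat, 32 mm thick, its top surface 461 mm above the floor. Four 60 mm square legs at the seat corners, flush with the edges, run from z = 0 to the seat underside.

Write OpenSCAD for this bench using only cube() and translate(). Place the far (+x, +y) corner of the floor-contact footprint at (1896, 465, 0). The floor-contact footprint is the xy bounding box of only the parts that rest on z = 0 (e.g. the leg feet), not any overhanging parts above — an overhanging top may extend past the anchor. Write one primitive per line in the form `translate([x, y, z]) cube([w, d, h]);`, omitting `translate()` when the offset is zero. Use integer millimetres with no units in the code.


translate([266, 185, 429]) cube([1630, 280, 32]);
translate([266, 185, 0]) cube([60, 60, 429]);
translate([266, 405, 0]) cube([60, 60, 429]);
translate([1836, 185, 0]) cube([60, 60, 429]);
translate([1836, 405, 0]) cube([60, 60, 429]);


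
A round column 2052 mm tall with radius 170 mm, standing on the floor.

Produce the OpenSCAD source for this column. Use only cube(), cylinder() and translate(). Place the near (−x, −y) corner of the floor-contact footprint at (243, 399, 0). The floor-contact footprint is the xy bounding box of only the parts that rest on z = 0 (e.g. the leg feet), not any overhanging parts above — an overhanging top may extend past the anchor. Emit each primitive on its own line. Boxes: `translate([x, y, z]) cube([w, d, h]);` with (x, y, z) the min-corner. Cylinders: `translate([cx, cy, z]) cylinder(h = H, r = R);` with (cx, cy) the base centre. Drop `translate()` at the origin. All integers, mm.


translate([413, 569, 0]) cylinder(h = 2052, r = 170);


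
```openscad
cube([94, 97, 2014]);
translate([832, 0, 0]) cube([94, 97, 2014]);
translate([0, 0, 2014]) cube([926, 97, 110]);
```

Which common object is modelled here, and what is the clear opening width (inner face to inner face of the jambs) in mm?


A door frame. The clear opening width is 738 mm.

Two 2014 mm tall posts with a header on top — a door frame. The left jamb is 94 mm wide at x = 0; the right jamb starts at x = 832. The clear opening is 832 − 94 = 738 mm.


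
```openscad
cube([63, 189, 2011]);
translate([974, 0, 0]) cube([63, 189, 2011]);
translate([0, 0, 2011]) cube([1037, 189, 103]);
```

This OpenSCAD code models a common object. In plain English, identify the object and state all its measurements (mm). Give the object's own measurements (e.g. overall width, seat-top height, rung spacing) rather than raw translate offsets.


A door frame. The clear opening is 911 mm wide and 2011 mm high. Two 63 mm wide jambs, 189 mm deep, stand either side of the opening from the floor to the top of the opening. A 103 mm thick head sits across the top of both jambs, spanning the full outside width of the frame.


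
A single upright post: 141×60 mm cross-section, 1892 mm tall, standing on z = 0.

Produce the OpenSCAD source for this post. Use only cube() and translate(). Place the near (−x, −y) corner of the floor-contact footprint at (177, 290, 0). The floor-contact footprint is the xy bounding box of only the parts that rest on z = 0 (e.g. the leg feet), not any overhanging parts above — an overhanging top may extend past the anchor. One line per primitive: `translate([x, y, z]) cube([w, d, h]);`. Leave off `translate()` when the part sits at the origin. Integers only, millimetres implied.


translate([177, 290, 0]) cube([141, 60, 1892]);


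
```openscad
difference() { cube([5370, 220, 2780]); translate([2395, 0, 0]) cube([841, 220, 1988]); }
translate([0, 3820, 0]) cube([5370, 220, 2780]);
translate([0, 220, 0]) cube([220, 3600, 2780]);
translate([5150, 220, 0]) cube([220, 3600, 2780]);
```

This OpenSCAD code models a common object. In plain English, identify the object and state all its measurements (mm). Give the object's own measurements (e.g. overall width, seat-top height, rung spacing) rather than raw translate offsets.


A single room: four walls, each 2780 mm tall and 220 mm thick, enclosing an outside footprint 5370×4040 mm (x × y), no floor or roof. The front and back walls (−y and +y sides) run the full x-width; the side walls fit between their inner faces. A door opening 841 mm wide and 1988 mm tall is cut through the front wall from the floor up, its −x edge 2395 mm from the wall's −x end.


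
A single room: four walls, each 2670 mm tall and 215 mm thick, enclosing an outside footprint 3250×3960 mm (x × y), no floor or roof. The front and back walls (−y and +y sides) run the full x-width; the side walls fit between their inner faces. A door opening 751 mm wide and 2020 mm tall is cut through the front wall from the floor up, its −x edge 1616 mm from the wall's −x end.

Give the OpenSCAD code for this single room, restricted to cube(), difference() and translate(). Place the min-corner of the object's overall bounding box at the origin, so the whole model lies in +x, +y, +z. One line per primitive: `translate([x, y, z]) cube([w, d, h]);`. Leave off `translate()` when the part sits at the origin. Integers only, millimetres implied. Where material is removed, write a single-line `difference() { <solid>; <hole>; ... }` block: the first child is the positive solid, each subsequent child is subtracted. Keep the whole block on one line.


difference() { cube([3250, 215, 2670]); translate([1616, 0, 0]) cube([751, 215, 2020]); }
translate([0, 3745, 0]) cube([3250, 215, 2670]);
translate([0, 215, 0]) cube([215, 3530, 2670]);
translate([3035, 215, 0]) cube([215, 3530, 2670]);


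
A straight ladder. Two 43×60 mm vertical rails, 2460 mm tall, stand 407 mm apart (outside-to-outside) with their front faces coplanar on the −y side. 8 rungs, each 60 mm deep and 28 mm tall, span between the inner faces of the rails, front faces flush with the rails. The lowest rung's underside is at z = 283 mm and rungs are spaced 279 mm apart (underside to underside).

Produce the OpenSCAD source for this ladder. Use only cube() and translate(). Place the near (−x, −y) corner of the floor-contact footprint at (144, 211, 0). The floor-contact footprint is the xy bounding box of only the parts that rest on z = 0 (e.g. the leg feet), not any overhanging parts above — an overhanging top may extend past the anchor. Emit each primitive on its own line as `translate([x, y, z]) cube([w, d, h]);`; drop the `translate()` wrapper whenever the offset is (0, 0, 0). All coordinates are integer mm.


translate([144, 211, 0]) cube([43, 60, 2460]);
translate([508, 211, 0]) cube([43, 60, 2460]);
translate([187, 211, 283]) cube([321, 60, 28]);
translate([187, 211, 562]) cube([321, 60, 28]);
translate([187, 211, 841]) cube([321, 60, 28]);
translate([187, 211, 1120]) cube([321, 60, 28]);
translate([187, 211, 1399]) cube([321, 60, 28]);
translate([187, 211, 1678]) cube([321, 60, 28]);
translate([187, 211, 1957]) cube([321, 60, 28]);
translate([187, 211, 2236]) cube([321, 60, 28]);


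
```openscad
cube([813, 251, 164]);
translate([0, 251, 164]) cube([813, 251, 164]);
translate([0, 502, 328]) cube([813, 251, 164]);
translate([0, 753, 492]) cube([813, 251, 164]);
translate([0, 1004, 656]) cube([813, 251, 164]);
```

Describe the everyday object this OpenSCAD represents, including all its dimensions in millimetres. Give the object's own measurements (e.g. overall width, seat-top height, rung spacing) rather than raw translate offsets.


A straight staircase of 5 solid steps. Each step is 813 mm wide (x), 251 mm deep (y, the going) and 164 mm tall (the rise). The first step rests on the floor; each subsequent step sits one going further in +y and one rise higher in +z, directly behind and above the previous step with no overlap.


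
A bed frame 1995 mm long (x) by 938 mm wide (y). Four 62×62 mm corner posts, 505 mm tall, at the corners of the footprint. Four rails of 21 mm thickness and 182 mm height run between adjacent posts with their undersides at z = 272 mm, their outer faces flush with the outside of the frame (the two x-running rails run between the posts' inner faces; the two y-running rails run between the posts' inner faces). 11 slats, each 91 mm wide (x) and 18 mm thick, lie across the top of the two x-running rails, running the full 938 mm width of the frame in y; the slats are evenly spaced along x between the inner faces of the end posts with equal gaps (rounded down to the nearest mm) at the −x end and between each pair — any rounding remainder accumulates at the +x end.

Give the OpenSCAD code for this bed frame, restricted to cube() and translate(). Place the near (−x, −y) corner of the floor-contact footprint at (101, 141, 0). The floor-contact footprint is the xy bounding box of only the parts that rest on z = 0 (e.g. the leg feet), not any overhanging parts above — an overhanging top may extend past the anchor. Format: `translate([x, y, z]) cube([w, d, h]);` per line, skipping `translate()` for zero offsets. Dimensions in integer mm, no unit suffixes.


translate([101, 141, 0]) cube([62, 62, 505]);
translate([101, 1017, 0]) cube([62, 62, 505]);
translate([2034, 141, 0]) cube([62, 62, 505]);
translate([2034, 1017, 0]) cube([62, 62, 505]);
translate([163, 141, 272]) cube([1871, 21, 182]);
translate([163, 1058, 272]) cube([1871, 21, 182]);
translate([101, 203, 272]) cube([21, 814, 182]);
translate([2075, 203, 272]) cube([21, 814, 182]);
translate([235, 141, 454]) cube([91, 938, 18]);
translate([398, 141, 454]) cube([91, 938, 18]);
translate([561, 141, 454]) cube([91, 938, 18]);
translate([724, 141, 454]) cube([91, 938, 18]);
translate([887, 141, 454]) cube([91, 938, 18]);
translate([1050, 141, 454]) cube([91, 938, 18]);
translate([1213, 141, 454]) cube([91, 938, 18]);
translate([1376, 141, 454]) cube([91, 938, 18]);
translate([1539, 141, 454]) cube([91, 938, 18]);
translate([1702, 141, 454]) cube([91, 938, 18]);
translate([1865, 141, 454]) cube([91, 938, 18]);


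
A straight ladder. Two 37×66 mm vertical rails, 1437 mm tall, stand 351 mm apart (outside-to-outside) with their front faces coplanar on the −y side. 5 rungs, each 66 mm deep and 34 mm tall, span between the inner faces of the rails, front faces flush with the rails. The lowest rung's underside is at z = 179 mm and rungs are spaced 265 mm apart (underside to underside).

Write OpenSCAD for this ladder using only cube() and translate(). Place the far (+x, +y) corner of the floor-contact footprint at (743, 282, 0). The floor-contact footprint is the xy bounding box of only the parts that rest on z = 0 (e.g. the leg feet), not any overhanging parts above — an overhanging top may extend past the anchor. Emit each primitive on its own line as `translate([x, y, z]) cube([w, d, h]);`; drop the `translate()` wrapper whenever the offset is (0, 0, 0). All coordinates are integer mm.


// rung span = 351 - 2*37 = 277
// rung[k] z = 179 + k*265
translate([392, 216, 0]) cube([37, 66, 1437]);
translate([706, 216, 0]) cube([37, 66, 1437]);
translate([429, 216, 179]) cube([277, 66, 34]);
translate([429, 216, 444]) cube([277, 66, 34]);
translate([429, 216, 709]) cube([277, 66, 34]);
translate([429, 216, 974]) cube([277, 66, 34]);
translate([429, 216, 1239]) cube([277, 66, 34]);


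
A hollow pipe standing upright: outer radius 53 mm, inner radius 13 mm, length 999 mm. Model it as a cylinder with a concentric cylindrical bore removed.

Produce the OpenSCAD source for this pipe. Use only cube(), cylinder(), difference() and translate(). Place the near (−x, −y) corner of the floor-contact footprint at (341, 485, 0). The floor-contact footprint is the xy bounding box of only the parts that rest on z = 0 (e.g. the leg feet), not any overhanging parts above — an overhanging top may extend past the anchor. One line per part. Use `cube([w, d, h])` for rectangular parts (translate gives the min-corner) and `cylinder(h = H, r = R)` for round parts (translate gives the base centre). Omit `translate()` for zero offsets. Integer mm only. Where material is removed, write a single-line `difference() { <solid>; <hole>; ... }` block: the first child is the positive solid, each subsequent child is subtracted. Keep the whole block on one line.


difference() { translate([394, 538, 0]) cylinder(h = 999, r = 53); translate([394, 538, 0]) cylinder(h = 999, r = 13); }
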